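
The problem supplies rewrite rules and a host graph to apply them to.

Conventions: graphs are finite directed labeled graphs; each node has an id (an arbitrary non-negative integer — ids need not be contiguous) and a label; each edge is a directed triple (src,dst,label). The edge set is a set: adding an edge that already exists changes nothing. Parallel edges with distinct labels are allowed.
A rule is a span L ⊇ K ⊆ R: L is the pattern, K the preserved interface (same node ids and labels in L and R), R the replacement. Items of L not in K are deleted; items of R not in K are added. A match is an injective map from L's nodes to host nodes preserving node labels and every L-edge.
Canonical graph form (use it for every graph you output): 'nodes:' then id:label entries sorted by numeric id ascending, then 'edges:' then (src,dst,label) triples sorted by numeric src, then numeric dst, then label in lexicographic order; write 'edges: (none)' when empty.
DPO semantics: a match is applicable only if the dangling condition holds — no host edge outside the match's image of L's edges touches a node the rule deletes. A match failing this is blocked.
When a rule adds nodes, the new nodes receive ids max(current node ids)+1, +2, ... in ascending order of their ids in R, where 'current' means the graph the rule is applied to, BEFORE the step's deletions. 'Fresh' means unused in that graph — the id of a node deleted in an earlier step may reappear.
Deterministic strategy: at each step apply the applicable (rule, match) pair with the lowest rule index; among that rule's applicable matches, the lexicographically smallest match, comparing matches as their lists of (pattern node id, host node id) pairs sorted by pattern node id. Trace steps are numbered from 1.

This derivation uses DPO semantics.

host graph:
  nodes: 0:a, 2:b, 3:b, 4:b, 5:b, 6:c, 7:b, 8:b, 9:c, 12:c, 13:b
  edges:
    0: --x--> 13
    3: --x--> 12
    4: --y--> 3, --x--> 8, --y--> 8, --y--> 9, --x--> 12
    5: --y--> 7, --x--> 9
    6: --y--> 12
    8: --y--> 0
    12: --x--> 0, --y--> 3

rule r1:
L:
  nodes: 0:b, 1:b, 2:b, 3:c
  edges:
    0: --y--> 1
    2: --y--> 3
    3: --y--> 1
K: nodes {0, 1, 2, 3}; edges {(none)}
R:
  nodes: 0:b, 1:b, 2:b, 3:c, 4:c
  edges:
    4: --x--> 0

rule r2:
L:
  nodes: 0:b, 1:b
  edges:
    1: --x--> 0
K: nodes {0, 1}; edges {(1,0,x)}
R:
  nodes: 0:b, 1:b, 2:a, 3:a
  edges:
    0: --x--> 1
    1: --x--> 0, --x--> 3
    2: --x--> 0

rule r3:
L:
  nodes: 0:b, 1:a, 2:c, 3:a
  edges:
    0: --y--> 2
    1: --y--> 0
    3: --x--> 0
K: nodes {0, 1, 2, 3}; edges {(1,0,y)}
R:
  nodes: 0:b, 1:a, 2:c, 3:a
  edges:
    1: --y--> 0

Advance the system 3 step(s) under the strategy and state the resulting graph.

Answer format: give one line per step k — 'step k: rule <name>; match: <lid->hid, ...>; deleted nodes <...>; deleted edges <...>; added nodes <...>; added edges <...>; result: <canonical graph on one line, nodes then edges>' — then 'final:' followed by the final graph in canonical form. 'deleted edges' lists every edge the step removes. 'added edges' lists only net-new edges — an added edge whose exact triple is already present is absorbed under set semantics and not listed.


step 1: rule r2; match: 0->8, 1->4; deleted nodes (none); deleted edges (none); added nodes 14, 15; added edges (4,15,x); (8,4,x); (14,8,x); result: nodes: 0:a, 2:b, 3:b, 4:b, 5:b, 6:c, 7:b, 8:b, 9:c, 12:c, 13:b, 14:a, 15:a edges: (0,13,x); (3,12,x); (4,3,y); (4,8,x); (4,8,y); (4,9,y); (4,12,x); (4,15,x); (5,7,y); (5,9,x); (6,12,y); (8,0,y); (8,4,x); (12,0,x); (12,3,y); (14,8,x)
step 2: rule r2; match: 0->4, 1->8; deleted nodes (none); deleted edges (none); added nodes 16, 17; added edges (8,17,x); (16,4,x); result: nodes: 0:a, 2:b, 3:b, 4:b, 5:b, 6:c, 7:b, 8:b, 9:c, 12:c, 13:b, 14:a, 15:a, 16:a, 17:a edges: (0,13,x); (3,12,x); (4,3,y); (4,8,x); (4,8,y); (4,9,y); (4,12,x); (4,15,x); (5,7,y); (5,9,x); (6,12,y); (8,0,y); (8,4,x); (8,17,x); (12,0,x); (12,3,y); (14,8,x); (16,4,x)
step 3: rule r2; match: 0->4, 1->8; deleted nodes (none); deleted edges (none); added nodes 18, 19; added edges (8,19,x); (18,4,x); result: nodes: 0:a, 2:b, 3:b, 4:b, 5:b, 6:c, 7:b, 8:b, 9:c, 12:c, 13:b, 14:a, 15:a, 16:a, 17:a, 18:a, 19:a edges: (0,13,x); (3,12,x); (4,3,y); (4,8,x); (4,8,y); (4,9,y); (4,12,x); (4,15,x); (5,7,y); (5,9,x); (6,12,y); (8,0,y); (8,4,x); (8,17,x); (8,19,x); (12,0,x); (12,3,y); (14,8,x); (16,4,x); (18,4,x)
final:
nodes: 0:a, 2:b, 3:b, 4:b, 5:b, 6:c, 7:b, 8:b, 9:c, 12:c, 13:b, 14:a, 15:a, 16:a, 17:a, 18:a, 19:a
edges: (0,13,x); (3,12,x); (4,3,y); (4,8,x); (4,8,y); (4,9,y); (4,12,x); (4,15,x); (5,7,y); (5,9,x); (6,12,y); (8,0,y); (8,4,x); (8,17,x); (8,19,x); (12,0,x); (12,3,y); (14,8,x); (16,4,x); (18,4,x)


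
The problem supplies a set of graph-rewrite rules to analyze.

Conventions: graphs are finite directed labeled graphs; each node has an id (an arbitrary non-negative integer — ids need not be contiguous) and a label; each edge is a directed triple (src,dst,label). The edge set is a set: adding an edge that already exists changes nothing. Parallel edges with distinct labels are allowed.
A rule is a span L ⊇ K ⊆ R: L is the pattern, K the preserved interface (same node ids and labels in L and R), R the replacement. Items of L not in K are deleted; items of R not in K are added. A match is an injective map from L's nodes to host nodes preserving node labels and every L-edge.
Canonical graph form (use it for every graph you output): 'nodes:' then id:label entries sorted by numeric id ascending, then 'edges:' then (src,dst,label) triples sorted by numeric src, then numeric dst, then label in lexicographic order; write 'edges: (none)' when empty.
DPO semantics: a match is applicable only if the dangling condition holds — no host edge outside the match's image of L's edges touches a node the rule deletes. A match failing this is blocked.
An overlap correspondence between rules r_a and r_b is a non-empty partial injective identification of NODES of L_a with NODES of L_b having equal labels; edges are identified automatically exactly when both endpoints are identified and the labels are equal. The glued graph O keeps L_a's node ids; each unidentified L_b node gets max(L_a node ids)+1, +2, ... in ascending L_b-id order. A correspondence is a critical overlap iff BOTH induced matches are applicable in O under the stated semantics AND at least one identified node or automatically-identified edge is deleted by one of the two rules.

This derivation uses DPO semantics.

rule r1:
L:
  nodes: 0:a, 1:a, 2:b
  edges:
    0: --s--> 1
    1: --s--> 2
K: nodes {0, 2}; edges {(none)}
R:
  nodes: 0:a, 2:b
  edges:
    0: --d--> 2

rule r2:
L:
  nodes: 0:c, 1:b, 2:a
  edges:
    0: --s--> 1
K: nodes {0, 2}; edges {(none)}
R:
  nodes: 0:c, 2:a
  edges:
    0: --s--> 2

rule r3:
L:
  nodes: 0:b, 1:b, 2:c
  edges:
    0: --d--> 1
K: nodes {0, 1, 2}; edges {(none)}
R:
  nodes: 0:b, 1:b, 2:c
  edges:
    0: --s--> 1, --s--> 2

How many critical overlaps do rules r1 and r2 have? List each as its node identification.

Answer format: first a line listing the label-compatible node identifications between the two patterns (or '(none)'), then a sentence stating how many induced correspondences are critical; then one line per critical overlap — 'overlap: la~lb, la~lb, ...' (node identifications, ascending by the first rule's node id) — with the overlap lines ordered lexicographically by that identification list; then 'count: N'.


label-compatible node identifications between L(r1) and L(r2): 0~2, 1~2, 2~1
1 of the induced correspondences is a critical overlap of r1 and r2.
overlap: 1~2
count: 1


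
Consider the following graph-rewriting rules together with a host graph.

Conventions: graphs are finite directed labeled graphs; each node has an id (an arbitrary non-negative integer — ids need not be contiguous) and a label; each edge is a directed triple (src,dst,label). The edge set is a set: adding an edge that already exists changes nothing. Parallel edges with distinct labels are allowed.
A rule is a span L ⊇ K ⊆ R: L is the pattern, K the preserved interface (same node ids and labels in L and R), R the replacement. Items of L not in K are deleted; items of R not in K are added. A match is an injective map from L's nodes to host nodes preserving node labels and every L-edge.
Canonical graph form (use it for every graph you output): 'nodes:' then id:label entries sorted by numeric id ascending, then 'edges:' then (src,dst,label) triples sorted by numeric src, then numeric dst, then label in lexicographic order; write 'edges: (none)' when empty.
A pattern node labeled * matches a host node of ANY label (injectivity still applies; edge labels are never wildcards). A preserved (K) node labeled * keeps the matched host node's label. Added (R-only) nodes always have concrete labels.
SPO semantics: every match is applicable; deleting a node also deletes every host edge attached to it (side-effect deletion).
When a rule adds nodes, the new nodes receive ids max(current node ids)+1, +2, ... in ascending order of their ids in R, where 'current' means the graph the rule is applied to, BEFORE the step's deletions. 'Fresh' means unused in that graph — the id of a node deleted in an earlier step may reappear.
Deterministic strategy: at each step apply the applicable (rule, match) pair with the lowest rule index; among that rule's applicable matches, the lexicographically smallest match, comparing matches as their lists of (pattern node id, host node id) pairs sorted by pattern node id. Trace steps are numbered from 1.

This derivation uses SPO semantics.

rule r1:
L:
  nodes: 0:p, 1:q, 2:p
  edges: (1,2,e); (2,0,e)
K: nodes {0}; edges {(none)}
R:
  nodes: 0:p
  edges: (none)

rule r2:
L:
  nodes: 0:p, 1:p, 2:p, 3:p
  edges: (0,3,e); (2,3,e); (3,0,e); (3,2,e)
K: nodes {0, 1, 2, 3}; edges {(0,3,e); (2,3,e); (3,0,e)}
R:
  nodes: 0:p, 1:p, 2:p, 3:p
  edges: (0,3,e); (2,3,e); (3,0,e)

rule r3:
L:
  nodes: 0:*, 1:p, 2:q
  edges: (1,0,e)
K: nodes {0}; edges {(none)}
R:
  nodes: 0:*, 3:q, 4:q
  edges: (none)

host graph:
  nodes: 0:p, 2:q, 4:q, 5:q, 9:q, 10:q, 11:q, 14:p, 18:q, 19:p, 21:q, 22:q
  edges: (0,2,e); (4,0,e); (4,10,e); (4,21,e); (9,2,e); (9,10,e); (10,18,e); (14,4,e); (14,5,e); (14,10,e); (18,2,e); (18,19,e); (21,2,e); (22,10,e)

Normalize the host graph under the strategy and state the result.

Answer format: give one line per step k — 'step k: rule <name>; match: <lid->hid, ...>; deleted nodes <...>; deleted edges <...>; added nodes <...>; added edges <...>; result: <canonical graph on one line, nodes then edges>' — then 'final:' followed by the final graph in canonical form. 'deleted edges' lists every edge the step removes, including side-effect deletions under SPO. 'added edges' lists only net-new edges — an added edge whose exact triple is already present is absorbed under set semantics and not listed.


step 1: rule r3; match: 0->2, 1->0, 2->4; deleted nodes 0, 4; deleted edges (0,2,e); (4,0,e); (4,10,e); (4,21,e); (14,4,e); added nodes 23, 24; added edges (none); result: nodes: 2:q, 5:q, 9:q, 10:q, 11:q, 14:p, 18:q, 19:p, 21:q, 22:q, 23:q, 24:q edges: (9,2,e); (9,10,e); (10,18,e); (14,5,e); (14,10,e); (18,2,e); (18,19,e); (21,2,e); (22,10,e)
step 2: rule r3; match: 0->5, 1->14, 2->2; deleted nodes 2, 14; deleted edges (9,2,e); (14,5,e); (14,10,e); (18,2,e); (21,2,e); added nodes 25, 26; added edges (none); result: nodes: 5:q, 9:q, 10:q, 11:q, 18:q, 19:p, 21:q, 22:q, 23:q, 24:q, 25:q, 26:q edges: (9,10,e); (10,18,e); (18,19,e); (22,10,e)
final:
nodes: 5:q, 9:q, 10:q, 11:q, 18:q, 19:p, 21:q, 22:q, 23:q, 24:q, 25:q, 26:q
edges: (9,10,e); (10,18,e); (18,19,e); (22,10,e)


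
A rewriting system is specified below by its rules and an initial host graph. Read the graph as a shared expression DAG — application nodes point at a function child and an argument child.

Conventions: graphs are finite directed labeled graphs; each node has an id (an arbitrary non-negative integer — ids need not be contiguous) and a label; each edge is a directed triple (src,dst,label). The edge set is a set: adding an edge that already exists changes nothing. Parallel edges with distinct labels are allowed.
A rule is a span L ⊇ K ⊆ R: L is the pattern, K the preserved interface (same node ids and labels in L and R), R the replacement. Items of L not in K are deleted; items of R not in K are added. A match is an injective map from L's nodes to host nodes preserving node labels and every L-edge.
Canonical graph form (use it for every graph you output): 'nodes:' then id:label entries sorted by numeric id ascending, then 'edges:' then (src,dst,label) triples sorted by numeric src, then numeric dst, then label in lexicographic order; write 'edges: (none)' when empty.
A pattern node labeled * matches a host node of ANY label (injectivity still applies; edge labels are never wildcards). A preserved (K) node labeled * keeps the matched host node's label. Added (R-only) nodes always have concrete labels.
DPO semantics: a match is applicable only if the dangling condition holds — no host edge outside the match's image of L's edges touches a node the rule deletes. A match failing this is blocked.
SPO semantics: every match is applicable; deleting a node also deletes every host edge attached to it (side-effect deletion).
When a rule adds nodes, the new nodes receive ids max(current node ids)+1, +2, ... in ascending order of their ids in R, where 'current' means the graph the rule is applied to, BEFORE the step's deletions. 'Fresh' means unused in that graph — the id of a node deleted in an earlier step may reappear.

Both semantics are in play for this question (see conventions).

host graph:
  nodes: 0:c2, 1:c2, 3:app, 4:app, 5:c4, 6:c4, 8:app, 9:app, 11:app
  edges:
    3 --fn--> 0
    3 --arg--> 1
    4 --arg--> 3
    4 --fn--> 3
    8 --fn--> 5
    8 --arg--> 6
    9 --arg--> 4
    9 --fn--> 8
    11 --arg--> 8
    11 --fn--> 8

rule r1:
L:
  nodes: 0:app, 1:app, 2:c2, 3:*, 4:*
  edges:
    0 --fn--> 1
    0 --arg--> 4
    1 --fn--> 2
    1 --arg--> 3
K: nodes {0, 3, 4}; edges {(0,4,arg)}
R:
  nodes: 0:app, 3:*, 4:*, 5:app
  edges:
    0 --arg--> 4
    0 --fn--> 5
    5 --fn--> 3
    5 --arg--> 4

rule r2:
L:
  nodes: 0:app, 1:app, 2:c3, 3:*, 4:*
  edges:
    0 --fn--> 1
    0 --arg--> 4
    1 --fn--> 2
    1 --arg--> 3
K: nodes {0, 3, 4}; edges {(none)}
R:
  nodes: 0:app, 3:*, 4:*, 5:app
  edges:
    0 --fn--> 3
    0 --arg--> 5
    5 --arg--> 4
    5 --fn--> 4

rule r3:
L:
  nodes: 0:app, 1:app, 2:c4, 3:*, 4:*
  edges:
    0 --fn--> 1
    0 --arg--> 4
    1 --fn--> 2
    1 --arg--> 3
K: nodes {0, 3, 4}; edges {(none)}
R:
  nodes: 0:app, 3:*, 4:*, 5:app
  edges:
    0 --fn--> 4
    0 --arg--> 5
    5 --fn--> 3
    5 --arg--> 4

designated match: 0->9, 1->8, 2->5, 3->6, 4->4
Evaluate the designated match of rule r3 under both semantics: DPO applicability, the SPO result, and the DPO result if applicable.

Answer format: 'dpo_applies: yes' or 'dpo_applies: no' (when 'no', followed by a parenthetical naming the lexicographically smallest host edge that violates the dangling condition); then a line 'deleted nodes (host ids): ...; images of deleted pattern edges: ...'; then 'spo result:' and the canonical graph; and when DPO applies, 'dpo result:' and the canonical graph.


dpo_applies: no
(the rule deletes node 8, which keeps host edge (11,8,arg) outside the match image — the dangling condition fails, DPO blocks; SPO proceeds and side-deletes such edges)
deleted nodes (host ids): 5, 8; images of deleted pattern edges: (8,5,fn); (8,6,arg); (9,4,arg); (9,8,fn)
spo result:
nodes: 0:c2, 1:c2, 3:app, 4:app, 6:c4, 9:app, 11:app, 12:app
edges: (3,0,fn); (3,1,arg); (4,3,arg); (4,3,fn); (9,4,fn); (9,12,arg); (12,4,arg); (12,6,fn)


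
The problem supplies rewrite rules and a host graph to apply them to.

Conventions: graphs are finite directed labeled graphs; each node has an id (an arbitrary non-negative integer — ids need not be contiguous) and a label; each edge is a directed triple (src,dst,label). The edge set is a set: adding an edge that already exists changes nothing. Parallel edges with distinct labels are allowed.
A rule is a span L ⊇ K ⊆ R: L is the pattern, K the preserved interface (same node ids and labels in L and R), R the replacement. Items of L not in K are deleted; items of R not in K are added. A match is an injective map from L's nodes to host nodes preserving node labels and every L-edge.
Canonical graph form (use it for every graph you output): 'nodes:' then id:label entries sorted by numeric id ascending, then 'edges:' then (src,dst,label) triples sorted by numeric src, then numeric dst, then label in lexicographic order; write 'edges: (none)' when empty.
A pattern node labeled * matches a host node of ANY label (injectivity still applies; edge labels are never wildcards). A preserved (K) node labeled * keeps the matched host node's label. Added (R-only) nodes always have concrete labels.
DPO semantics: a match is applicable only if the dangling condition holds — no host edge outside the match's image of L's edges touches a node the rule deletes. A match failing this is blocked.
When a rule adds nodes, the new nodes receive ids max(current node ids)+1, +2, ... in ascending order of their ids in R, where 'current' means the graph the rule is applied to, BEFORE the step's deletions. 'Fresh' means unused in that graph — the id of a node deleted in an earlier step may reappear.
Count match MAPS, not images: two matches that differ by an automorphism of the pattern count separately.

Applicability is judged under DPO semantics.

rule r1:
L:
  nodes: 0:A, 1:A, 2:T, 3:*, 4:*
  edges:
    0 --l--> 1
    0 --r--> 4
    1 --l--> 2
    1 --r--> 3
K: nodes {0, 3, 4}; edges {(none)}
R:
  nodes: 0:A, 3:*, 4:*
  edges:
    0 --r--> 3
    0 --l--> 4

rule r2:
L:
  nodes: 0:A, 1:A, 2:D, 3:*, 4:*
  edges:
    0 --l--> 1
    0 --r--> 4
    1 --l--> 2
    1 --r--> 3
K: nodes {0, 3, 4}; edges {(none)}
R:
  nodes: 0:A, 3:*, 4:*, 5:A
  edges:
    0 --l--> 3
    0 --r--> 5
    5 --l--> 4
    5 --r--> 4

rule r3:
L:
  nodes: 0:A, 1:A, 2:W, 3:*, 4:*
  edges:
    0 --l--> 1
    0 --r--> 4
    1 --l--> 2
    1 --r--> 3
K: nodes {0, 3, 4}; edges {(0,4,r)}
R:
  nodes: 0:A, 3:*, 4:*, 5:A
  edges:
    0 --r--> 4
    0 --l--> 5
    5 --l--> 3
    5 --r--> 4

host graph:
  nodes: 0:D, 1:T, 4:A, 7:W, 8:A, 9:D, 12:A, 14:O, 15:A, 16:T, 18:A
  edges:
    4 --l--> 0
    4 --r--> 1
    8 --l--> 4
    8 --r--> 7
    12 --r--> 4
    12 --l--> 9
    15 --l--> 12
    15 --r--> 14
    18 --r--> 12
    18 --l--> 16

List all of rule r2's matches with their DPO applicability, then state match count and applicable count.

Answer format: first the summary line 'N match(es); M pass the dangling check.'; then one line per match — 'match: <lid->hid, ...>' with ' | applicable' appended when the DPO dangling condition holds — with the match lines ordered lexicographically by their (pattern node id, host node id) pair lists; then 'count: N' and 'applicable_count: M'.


2 match(es); 0 pass the dangling check.
match: 0->8, 1->4, 2->0, 3->1, 4->7
match: 0->15, 1->12, 2->9, 3->4, 4->14
count: 2
applicable_count: 0


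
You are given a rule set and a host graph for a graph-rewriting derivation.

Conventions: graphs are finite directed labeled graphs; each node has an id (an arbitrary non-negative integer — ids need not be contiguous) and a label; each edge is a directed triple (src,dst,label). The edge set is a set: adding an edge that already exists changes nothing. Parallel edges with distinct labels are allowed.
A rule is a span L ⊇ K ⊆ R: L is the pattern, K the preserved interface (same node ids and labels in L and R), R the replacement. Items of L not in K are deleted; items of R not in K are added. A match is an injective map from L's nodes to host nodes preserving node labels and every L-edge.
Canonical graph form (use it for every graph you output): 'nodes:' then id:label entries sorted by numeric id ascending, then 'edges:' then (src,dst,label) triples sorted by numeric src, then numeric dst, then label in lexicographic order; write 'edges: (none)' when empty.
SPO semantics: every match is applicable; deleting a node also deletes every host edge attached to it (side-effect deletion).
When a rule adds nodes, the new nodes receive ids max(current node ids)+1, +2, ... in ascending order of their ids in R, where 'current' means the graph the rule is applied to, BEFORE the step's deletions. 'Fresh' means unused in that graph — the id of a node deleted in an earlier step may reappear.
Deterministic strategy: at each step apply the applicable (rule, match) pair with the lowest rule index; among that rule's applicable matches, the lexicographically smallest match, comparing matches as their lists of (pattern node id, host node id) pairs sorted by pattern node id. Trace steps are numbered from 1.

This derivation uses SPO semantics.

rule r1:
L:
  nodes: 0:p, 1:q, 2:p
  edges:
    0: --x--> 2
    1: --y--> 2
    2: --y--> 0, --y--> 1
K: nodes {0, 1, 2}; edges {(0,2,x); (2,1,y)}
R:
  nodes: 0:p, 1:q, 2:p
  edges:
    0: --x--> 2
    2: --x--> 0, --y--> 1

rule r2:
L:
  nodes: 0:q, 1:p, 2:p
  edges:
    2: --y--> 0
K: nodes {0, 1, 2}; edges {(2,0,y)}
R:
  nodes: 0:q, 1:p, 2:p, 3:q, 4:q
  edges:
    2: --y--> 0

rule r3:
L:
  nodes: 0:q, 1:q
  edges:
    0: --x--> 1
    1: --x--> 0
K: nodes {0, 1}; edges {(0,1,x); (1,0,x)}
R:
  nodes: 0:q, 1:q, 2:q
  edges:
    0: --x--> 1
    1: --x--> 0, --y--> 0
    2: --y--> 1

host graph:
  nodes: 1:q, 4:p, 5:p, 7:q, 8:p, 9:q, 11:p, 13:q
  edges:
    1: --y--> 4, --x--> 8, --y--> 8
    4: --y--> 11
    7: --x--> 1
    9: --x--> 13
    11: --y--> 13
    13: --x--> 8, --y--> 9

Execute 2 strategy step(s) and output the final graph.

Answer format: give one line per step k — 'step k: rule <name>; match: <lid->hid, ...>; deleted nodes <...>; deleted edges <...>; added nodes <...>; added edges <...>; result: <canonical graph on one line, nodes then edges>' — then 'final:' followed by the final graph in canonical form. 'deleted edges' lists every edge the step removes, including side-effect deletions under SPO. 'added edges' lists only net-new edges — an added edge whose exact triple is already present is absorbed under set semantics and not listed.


step 1: rule r2; match: 0->13, 1->4, 2->11; deleted nodes (none); deleted edges (none); added nodes 14, 15; added edges (none); result: nodes: 1:q, 4:p, 5:p, 7:q, 8:p, 9:q, 11:p, 13:q, 14:q, 15:q edges: (1,4,y); (1,8,x); (1,8,y); (4,11,y); (7,1,x); (9,13,x); (11,13,y); (13,8,x); (13,9,y)
step 2: rule r2; match: 0->13, 1->4, 2->11; deleted nodes (none); deleted edges (none); added nodes 16, 17; added edges (none); result: nodes: 1:q, 4:p, 5:p, 7:q, 8:p, 9:q, 11:p, 13:q, 14:q, 15:q, 16:q, 17:q edges: (1,4,y); (1,8,x); (1,8,y); (4,11,y); (7,1,x); (9,13,x); (11,13,y); (13,8,x); (13,9,y)
final:
nodes: 1:q, 4:p, 5:p, 7:q, 8:p, 9:q, 11:p, 13:q, 14:q, 15:q, 16:q, 17:q
edges: (1,4,y); (1,8,x); (1,8,y); (4,11,y); (7,1,x); (9,13,x); (11,13,y); (13,8,x); (13,9,y)


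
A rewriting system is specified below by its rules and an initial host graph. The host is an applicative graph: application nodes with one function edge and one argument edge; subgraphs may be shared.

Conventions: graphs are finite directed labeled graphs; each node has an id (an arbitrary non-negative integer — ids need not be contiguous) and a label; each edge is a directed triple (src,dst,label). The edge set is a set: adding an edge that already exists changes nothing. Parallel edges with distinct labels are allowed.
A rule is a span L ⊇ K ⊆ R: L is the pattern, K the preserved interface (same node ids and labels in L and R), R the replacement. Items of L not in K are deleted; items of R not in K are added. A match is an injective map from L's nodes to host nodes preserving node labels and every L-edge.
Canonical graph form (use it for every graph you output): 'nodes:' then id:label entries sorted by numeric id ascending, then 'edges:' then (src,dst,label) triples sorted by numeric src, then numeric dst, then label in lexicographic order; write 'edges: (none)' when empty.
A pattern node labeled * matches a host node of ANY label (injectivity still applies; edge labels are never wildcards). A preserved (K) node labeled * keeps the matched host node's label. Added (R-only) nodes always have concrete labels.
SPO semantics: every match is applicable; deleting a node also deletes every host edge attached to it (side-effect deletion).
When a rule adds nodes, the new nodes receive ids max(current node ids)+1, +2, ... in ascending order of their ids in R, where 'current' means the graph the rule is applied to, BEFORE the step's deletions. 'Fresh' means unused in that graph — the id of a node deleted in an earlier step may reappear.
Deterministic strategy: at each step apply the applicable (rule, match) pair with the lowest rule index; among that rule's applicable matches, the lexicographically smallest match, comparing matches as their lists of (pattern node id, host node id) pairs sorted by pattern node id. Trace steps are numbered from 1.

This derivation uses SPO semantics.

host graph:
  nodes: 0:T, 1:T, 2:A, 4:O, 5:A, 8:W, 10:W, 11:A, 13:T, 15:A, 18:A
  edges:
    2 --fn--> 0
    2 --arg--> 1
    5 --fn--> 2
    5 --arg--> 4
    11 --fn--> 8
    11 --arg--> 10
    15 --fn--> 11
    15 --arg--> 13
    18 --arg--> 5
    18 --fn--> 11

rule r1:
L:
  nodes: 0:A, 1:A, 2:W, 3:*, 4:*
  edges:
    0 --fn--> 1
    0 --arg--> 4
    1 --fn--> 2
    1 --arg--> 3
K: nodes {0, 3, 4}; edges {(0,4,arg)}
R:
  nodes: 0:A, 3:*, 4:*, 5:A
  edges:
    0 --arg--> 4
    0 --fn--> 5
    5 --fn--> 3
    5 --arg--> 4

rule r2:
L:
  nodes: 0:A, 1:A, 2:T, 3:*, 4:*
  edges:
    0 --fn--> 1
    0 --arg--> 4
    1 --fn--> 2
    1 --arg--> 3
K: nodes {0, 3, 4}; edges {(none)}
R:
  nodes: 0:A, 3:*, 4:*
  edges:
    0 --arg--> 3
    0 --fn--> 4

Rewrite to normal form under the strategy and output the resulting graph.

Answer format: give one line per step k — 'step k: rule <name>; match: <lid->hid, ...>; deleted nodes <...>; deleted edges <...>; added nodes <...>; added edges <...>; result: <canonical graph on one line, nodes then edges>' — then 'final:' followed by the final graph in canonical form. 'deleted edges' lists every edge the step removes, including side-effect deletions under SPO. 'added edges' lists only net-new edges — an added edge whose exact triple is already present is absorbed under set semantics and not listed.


step 1: rule r1; match: 0->15, 1->11, 2->8, 3->10, 4->13; deleted nodes 8, 11; deleted edges (11,8,fn); (11,10,arg); (15,11,fn); (18,11,fn); added nodes 19; added edges (15,19,fn); (19,10,fn); (19,13,arg); result: nodes: 0:T, 1:T, 2:A, 4:O, 5:A, 10:W, 13:T, 15:A, 18:A, 19:A edges: (2,0,fn); (2,1,arg); (5,2,fn); (5,4,arg); (15,13,arg); (15,19,fn); (18,5,arg); (19,10,fn); (19,13,arg)
step 2: rule r2; match: 0->5, 1->2, 2->0, 3->1, 4->4; deleted nodes 0, 2; deleted edges (2,0,fn); (2,1,arg); (5,2,fn); (5,4,arg); added nodes (none); added edges (5,1,arg); (5,4,fn); result: nodes: 1:T, 4:O, 5:A, 10:W, 13:T, 15:A, 18:A, 19:A edges: (5,1,arg); (5,4,fn); (15,13,arg); (15,19,fn); (18,5,arg); (19,10,fn); (19,13,arg)
final:
nodes: 1:T, 4:O, 5:A, 10:W, 13:T, 15:A, 18:A, 19:A
edges: (5,1,arg); (5,4,fn); (15,13,arg); (15,19,fn); (18,5,arg); (19,10,fn); (19,13,arg)


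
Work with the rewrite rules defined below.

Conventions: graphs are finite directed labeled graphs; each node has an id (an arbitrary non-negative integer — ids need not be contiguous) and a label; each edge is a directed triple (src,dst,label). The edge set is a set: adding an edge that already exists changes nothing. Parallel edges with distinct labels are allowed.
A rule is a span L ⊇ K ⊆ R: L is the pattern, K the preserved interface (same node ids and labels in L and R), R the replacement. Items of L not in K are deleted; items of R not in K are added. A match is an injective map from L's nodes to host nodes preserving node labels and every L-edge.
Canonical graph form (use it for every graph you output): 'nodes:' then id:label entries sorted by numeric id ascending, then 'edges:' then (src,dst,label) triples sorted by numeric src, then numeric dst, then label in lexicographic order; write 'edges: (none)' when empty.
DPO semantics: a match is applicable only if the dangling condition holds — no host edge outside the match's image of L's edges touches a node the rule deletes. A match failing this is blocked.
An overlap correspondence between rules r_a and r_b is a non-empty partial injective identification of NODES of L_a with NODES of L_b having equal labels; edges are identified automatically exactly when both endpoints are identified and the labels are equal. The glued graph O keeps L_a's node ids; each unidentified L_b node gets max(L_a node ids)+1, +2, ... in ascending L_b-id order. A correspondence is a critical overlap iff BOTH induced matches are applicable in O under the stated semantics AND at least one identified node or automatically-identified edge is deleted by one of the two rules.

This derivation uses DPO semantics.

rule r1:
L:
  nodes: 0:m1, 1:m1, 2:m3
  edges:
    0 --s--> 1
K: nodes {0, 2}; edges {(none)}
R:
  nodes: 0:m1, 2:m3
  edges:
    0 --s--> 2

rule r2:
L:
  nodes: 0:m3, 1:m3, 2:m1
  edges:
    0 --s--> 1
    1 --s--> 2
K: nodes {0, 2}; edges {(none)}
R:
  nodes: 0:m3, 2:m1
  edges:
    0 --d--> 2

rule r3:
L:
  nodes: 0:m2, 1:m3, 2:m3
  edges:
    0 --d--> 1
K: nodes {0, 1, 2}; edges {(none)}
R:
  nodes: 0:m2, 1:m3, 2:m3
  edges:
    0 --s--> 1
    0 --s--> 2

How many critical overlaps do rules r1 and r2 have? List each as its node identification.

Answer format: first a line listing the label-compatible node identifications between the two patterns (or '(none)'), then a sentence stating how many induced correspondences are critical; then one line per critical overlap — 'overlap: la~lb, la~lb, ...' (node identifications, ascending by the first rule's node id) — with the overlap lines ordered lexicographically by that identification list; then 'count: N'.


label-compatible node identifications between L(r1) and L(r2): 0~2, 1~2, 2~0, 2~1
2 of the induced correspondences are critical overlaps of r1 and r2.
overlap: 0~2, 2~1
overlap: 2~1
count: 2


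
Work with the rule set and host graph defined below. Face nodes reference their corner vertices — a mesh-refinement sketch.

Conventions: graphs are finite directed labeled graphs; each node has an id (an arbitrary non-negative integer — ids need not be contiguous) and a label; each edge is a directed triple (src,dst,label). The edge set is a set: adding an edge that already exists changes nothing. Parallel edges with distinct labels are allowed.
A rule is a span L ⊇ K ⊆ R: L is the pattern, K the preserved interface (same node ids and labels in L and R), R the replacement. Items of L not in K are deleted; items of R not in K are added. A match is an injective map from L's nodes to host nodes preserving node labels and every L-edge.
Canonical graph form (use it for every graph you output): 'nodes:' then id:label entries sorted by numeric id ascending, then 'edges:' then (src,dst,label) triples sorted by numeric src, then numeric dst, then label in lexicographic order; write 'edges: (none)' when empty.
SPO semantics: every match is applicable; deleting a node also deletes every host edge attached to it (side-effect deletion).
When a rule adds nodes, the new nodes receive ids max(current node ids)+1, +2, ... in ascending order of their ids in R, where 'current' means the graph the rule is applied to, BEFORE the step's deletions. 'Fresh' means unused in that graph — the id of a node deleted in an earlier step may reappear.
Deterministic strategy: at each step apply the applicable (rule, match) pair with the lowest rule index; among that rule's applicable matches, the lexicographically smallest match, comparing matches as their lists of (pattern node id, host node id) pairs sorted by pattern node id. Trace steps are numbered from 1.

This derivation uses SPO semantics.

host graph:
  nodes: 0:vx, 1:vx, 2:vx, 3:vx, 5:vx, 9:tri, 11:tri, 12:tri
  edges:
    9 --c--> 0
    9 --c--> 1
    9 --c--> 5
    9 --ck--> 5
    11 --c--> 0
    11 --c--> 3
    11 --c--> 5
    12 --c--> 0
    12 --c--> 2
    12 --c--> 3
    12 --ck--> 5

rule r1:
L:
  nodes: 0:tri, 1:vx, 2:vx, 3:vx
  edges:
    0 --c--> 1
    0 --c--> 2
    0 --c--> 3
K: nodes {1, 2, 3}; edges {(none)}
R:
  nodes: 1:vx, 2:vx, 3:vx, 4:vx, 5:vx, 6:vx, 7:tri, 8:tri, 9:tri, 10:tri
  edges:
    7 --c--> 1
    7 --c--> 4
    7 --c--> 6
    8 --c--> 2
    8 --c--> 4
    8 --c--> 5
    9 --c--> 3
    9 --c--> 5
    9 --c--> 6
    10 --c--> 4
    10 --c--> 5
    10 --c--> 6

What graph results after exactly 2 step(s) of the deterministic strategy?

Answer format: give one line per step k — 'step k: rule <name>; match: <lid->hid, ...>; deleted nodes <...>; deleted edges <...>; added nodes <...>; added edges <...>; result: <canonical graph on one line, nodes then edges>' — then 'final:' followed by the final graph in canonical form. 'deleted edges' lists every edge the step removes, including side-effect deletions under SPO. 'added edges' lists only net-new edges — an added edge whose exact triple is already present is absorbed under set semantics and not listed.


step 1: rule r1; match: 0->9, 1->0, 2->1, 3->5; deleted nodes 9; deleted edges (9,0,c); (9,1,c); (9,5,c); (9,5,ck); added nodes 13, 14, 15, 16, 17, 18, 19; added edges (16,0,c); (16,13,c); (16,15,c); (17,1,c); (17,13,c); (17,14,c); (18,5,c); (18,14,c); (18,15,c); (19,13,c); (19,14,c); (19,15,c); result: nodes: 0:vx, 1:vx, 2:vx, 3:vx, 5:vx, 11:tri, 12:tri, 13:vx, 14:vx, 15:vx, 16:tri, 17:tri, 18:tri, 19:tri edges: (11,0,c); (11,3,c); (11,5,c); (12,0,c); (12,2,c); (12,3,c); (12,5,ck); (16,0,c); (16,13,c); (16,15,c); (17,1,c); (17,13,c); (17,14,c); (18,5,c); (18,14,c); (18,15,c); (19,13,c); (19,14,c); (19,15,c)
step 2: rule r1; match: 0->11, 1->0, 2->3, 3->5; deleted nodes 11; deleted edges (11,0,c); (11,3,c); (11,5,c); added nodes 20, 21, 22, 23, 24, 25, 26; added edges (23,0,c); (23,20,c); (23,22,c); (24,3,c); (24,20,c); (24,21,c); (25,5,c); (25,21,c); (25,22,c); (26,20,c); (26,21,c); (26,22,c); result: nodes: 0:vx, 1:vx, 2:vx, 3:vx, 5:vx, 12:tri, 13:vx, 14:vx, 15:vx, 16:tri, 17:tri, 18:tri, 19:tri, 20:vx, 21:vx, 22:vx, 23:tri, 24:tri, 25:tri, 26:tri edges: (12,0,c); (12,2,c); (12,3,c); (12,5,ck); (16,0,c); (16,13,c); (16,15,c); (17,1,c); (17,13,c); (17,14,c); (18,5,c); (18,14,c); (18,15,c); (19,13,c); (19,14,c); (19,15,c); (23,0,c); (23,20,c); (23,22,c); (24,3,c); (24,20,c); (24,21,c); (25,5,c); (25,21,c); (25,22,c); (26,20,c); (26,21,c); (26,22,c)
final:
nodes: 0:vx, 1:vx, 2:vx, 3:vx, 5:vx, 12:tri, 13:vx, 14:vx, 15:vx, 16:tri, 17:tri, 18:tri, 19:tri, 20:vx, 21:vx, 22:vx, 23:tri, 24:tri, 25:tri, 26:tri
edges: (12,0,c); (12,2,c); (12,3,c); (12,5,ck); (16,0,c); (16,13,c); (16,15,c); (17,1,c); (17,13,c); (17,14,c); (18,5,c); (18,14,c); (18,15,c); (19,13,c); (19,14,c); (19,15,c); (23,0,c); (23,20,c); (23,22,c); (24,3,c); (24,20,c); (24,21,c); (25,5,c); (25,21,c); (25,22,c); (26,20,c); (26,21,c); (26,22,c)


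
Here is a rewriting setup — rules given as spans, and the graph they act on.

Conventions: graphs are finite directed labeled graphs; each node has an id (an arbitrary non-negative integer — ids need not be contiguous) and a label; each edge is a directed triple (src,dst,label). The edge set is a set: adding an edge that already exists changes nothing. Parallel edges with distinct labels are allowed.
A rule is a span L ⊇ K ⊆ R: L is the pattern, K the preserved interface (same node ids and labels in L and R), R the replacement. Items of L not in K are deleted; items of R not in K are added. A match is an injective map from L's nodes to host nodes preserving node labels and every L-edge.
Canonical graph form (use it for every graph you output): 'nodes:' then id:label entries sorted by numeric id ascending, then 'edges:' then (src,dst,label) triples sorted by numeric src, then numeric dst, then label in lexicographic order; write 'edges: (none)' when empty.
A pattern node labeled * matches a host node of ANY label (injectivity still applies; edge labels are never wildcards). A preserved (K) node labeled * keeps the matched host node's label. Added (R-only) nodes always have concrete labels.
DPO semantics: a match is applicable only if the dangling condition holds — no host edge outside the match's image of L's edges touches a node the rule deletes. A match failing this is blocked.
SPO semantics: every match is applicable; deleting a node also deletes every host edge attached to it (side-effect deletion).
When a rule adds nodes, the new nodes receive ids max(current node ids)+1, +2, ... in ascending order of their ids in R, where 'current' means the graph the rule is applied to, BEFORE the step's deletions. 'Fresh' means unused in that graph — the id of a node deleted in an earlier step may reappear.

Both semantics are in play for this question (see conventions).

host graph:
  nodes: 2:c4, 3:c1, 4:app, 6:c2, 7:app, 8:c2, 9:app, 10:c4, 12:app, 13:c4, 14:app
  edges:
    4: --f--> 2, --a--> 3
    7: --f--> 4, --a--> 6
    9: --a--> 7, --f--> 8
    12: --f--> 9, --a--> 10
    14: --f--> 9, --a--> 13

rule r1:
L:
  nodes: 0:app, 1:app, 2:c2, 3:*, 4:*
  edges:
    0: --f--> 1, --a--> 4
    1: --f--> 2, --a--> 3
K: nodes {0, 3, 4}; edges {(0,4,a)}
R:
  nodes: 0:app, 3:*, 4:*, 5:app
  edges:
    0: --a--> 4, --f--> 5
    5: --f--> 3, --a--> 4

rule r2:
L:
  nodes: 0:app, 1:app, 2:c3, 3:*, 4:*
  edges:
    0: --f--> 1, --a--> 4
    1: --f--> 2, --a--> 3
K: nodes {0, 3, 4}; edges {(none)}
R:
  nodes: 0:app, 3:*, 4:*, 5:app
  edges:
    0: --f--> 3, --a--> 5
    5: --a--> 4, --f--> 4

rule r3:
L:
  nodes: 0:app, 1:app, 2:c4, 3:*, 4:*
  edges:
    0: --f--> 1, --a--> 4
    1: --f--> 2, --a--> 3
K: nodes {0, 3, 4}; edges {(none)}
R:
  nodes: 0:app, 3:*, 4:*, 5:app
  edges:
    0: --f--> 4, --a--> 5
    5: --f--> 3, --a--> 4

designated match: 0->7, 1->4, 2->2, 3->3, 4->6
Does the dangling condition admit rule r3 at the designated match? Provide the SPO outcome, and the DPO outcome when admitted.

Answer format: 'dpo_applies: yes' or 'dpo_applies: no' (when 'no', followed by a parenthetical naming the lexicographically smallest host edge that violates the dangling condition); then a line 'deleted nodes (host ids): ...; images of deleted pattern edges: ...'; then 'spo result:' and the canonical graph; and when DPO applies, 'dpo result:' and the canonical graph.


dpo_applies: yes
deleted nodes (host ids): 2, 4; images of deleted pattern edges: (4,2,f); (4,3,a); (7,4,f); (7,6,a)
spo result:
nodes: 3:c1, 6:c2, 7:app, 8:c2, 9:app, 10:c4, 12:app, 13:c4, 14:app, 15:app
edges: (7,6,f); (7,15,a); (9,7,a); (9,8,f); (12,9,f); (12,10,a); (14,9,f); (14,13,a); (15,3,f); (15,6,a)
dpo result:
nodes: 3:c1, 6:c2, 7:app, 8:c2, 9:app, 10:c4, 12:app, 13:c4, 14:app, 15:app
edges: (7,6,f); (7,15,a); (9,7,a); (9,8,f); (12,9,f); (12,10,a); (14,9,f); (14,13,a); (15,3,f); (15,6,a)


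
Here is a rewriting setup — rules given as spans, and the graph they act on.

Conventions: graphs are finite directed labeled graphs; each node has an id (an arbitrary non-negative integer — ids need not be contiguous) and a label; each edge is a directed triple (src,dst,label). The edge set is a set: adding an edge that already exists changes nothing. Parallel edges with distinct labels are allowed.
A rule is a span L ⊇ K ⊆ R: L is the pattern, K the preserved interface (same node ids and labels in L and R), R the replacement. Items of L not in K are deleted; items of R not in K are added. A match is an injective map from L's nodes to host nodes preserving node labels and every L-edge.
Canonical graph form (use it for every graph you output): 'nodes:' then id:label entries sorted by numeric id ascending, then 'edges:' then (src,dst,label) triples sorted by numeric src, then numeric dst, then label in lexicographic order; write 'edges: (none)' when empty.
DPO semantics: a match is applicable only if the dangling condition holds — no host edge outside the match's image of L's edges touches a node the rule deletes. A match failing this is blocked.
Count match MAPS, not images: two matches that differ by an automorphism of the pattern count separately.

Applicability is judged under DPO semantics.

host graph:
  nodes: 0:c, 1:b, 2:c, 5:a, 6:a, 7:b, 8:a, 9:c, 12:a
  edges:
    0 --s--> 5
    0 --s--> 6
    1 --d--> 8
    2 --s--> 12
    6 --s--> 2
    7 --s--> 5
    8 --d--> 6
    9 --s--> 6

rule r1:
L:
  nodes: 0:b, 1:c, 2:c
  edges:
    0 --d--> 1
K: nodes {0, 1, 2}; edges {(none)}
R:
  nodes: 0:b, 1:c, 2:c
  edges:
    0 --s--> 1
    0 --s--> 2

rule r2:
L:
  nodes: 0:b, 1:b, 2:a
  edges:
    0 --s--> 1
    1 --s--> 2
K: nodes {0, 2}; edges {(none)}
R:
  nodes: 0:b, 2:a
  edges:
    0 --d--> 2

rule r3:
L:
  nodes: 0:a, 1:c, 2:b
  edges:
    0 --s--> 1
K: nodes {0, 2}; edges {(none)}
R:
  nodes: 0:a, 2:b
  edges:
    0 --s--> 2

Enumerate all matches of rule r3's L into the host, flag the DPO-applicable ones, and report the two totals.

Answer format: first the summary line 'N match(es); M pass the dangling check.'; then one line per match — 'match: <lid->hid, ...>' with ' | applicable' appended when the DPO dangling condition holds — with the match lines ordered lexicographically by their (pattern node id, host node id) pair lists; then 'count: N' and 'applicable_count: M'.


2 match(es); 0 pass the dangling check.
match: 0->6, 1->2, 2->1
match: 0->6, 1->2, 2->7
count: 2
applicable_count: 0
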